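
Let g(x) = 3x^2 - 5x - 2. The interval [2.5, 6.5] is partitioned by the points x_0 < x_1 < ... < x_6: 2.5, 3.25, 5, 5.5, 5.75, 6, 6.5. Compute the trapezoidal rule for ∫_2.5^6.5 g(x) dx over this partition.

164.03125

Subinterval widths: 0.75, 1.75, 0.5, 0.25, 0.25, 0.5.
g(2.5) = 4.25, g(3.25) = 13.4375, g(5) = 48, g(5.5) = 61.25, g(5.75) = 68.4375, g(6) = 76, g(6.5) = 92.25.
On each subinterval the trapezoid contributes (Δx_i/2)·[g(x_{i-1}) + g(x_i)].
Sum = 164.03125.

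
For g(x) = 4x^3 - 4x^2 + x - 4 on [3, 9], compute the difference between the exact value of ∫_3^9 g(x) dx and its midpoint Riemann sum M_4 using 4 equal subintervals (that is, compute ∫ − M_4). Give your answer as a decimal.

76.5

Exact integral: ∫_3^9 g(x) dx = 5556.
M_4 = 5479.5.
Error = 5556 − 5479.5 = 76.5.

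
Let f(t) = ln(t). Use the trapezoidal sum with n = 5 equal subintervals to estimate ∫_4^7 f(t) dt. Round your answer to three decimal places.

5.073

Δt = (7 − 4)/5 = 0.6.
f(4) ≈ 1.386, f(4.6) ≈ 1.526, f(5.2) ≈ 1.649, f(5.8) ≈ 1.758, f(6.4) ≈ 1.856, f(7) ≈ 1.946.
T_5 = (Δt/2)·[f(t_0) + 2f(t_1) + ... + 2f(t_{4}) + f(t_5)].
Sum ≈ 5.073.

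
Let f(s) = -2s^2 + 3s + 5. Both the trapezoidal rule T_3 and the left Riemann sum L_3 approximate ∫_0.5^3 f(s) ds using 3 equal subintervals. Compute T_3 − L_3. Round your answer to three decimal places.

-4.167

T_3 ≈ 7.12963.
L_3 ≈ 11.29630.
T_3 − L_3 ≈ -4.167.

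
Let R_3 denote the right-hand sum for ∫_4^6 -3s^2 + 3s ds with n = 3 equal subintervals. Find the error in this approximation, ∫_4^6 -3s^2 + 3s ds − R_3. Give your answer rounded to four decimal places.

18.4444

Exact integral: ∫_4^6 f(s) ds = -122.
R_3 ≈ -140.444444.
Error ≈ -122 − (-140.444444) ≈ 18.4444.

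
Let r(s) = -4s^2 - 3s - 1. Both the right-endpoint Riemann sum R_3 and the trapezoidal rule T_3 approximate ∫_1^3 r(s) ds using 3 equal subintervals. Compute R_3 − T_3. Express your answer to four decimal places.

R_3 ≈ -61.925926.
T_3 ≈ -49.259259.
R_3 − T_3 ≈ -12.6667.

-12.6667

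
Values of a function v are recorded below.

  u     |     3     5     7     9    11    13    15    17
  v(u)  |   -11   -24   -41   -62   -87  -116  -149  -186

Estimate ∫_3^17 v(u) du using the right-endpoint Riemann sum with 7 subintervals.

-1330

Δu = 2.
Sum = 2·[(-24) + (-41) + (-62) + (-87) + (-116) + (-149) + (-186)] = -1330.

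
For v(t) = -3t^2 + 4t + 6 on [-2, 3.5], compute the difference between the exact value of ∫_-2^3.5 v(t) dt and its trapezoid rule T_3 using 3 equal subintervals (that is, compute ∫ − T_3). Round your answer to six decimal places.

Exact integral: ∫_-2^3.5 v(t) dt = -1.375.
T_3 ≈ -10.61805556.
Error ≈ -1.375 − (-10.61805556) ≈ 9.243056.

9.243056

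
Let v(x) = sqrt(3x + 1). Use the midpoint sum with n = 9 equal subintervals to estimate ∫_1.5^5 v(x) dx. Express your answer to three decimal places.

Δx = (5 − 1.5)/9 = 7/18.
Midpoints: 61/36, 25/12, 89/36, 103/36, 3.25, 131/36, 145/36, 53/12, 173/36.
v(61/36) ≈ 2.466, v(25/12) ≈ 2.693, v(89/36) ≈ 2.901, v(103/36) ≈ 3.096, v(3.25) ≈ 3.279, v(131/36) ≈ 3.452, v(145/36) ≈ 3.617, v(53/12) ≈ 3.775, v(173/36) ≈ 3.926.
Sum = Δx · [v(61/36) + v(25/12) + v(89/36) + ...].
Sum ≈ 11.358.

11.358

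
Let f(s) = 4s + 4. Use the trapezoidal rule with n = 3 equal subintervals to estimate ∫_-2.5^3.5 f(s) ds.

36

Δs = (3.5 − (-2.5))/3 = 2.
f(-2.5) = -6, f(-0.5) = 2, f(1.5) = 10, f(3.5) = 18.
T_3 = (Δs/2)·[f(s_0) + 2f(s_1) + 2f(s_2) + f(s_3)].
Sum = 36.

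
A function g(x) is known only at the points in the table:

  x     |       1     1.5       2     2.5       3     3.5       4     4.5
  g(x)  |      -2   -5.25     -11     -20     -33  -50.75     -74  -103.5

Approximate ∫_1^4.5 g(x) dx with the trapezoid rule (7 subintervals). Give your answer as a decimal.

-123.375

Δx = 0.5.
T_7 = (0.5/2)·[(-2) + 2·(-5.25) + 2·(-11) + 2·(-20) + 2·(-33) + 2·(-50.75) + 2·(-74) + (-103.5)] = -123.375.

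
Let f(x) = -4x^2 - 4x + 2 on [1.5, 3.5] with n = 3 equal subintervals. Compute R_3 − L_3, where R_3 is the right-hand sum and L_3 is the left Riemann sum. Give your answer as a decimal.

-32

R_3 ≈ -85.259259.
L_3 ≈ -53.259259.
R_3 − L_3 = -32.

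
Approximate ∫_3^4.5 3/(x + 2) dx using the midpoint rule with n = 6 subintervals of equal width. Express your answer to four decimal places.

Δx = (4.5 − 3)/6 = 0.25.
Midpoints: 3.125, 3.375, 3.625, 3.875, 4.125, 4.375.
f(3.125) = 24/41, f(3.375) = 24/43, f(3.625) = 8/15, f(3.875) = 24/47, f(4.125) = 24/49, f(4.375) = 8/17.
Sum = Δx · [f(3.125) + f(3.375) + f(3.625) + ...].
Sum ≈ 0.7870.

0.7870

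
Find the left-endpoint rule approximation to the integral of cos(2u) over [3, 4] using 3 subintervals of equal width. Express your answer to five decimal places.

0.79499

Δu = (4 − 3)/3 = 1/3.
Left endpoints: 3, 10/3, 11/3.
f(3) ≈ 0.96017, f(10/3) ≈ 0.92737, f(11/3) ≈ 0.49744.
Sum = Δu · [f(3) + f(10/3) + f(11/3)].
Sum ≈ 0.79499.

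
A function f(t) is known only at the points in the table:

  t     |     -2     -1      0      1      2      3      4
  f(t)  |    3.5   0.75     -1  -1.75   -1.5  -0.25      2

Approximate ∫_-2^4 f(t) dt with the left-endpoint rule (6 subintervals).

Δt = 1.
Sum = 1·[3.5 + 0.75 + (-1) + (-1.75) + (-1.5) + (-0.25)] = -0.25.

-0.25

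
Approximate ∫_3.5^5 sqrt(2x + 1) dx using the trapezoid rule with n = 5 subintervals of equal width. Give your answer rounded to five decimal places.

Δx = (5 − 3.5)/5 = 0.3.
f(3.5) ≈ 2.82843, f(3.8) ≈ 2.93258, f(4.1) ≈ 3.03315, f(4.4) ≈ 3.13050, f(4.7) ≈ 3.22490, f(5) ≈ 3.31662.
T_5 = (Δx/2)·[f(x_0) + 2f(x_1) + ... + 2f(x_{4}) + f(x_5)].
Sum ≈ 4.61810.

4.61810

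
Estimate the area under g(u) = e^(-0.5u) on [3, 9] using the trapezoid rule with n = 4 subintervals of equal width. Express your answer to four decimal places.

0.4437

Δu = (9 − 3)/4 = 1.5.
g(3) ≈ 0.2231, g(4.5) ≈ 0.1054, g(6) ≈ 0.0498, g(7.5) ≈ 0.0235, g(9) ≈ 0.0111.
T_4 = (Δu/2)·[g(u_0) + 2g(u_1) + 2g(u_2) + 2g(u_3) + g(u_4)].
Sum ≈ 0.4437.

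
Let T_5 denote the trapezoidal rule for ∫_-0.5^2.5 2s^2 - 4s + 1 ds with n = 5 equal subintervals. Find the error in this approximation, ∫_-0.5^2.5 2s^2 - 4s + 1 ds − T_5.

-0.36

Exact integral: ∫_-0.5^2.5 f(s) ds = 1.5.
T_5 = 1.86.
Error = 1.5 − 1.86 = -0.36.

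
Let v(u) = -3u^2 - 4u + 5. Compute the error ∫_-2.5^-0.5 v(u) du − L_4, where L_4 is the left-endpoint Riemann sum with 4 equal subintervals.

Exact integral: ∫_-2.5^-0.5 v(u) du = 6.5.
L_4 = 3.75.
Error = 6.5 − 3.75 = 2.75.

2.75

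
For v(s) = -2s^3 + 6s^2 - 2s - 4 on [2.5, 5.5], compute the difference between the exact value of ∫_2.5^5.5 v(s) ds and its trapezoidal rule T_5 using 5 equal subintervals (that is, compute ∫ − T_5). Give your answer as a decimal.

3.24

Exact integral: ∫_2.5^5.5 v(s) ds = -172.5.
T_5 = -175.74.
Error = -172.5 − (-175.74) = 3.24.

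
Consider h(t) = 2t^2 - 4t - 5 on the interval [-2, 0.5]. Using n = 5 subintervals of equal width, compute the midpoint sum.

Δt = (0.5 − (-2))/5 = 0.5.
Midpoints: -1.75, -1.25, -0.75, -0.25, 0.25.
h(-1.75) = 8.125, h(-1.25) = 3.125, h(-0.75) = -0.875, h(-0.25) = -3.875, h(0.25) = -5.875.
Sum = Δt · [h(-1.75) + h(-1.25) + h(-0.75) + h(-0.25) + h(0.25)].
Sum = 0.3125.

0.3125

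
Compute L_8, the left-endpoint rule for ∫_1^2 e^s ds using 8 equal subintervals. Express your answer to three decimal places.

4.385

Δs = (2 − 1)/8 = 0.125.
Left endpoints: 1, 1.125, 1.25, 1.375, 1.5, 1.625, 1.75, 1.875.
f(1) ≈ 2.718, f(1.125) ≈ 3.080, f(1.25) ≈ 3.490, f(1.375) ≈ 3.955, f(1.5) ≈ 4.482, f(1.625) ≈ 5.078, f(1.75) ≈ 5.755, f(1.875) ≈ 6.521.
Sum = Δs · [f(1) + f(1.125) + f(1.25) + ...].
Sum ≈ 4.385.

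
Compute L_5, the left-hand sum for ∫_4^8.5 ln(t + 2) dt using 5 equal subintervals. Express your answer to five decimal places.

Δt = (8.5 − 4)/5 = 0.9.
Left endpoints: 4, 4.9, 5.8, 6.7, 7.6.
f(4) ≈ 1.79176, f(4.9) ≈ 1.93152, f(5.8) ≈ 2.05412, f(6.7) ≈ 2.16332, f(7.6) ≈ 2.26176.
Sum = Δt · [f(4) + f(4.9) + f(5.8) + f(6.7) + f(7.6)].
Sum ≈ 9.18224.

9.18224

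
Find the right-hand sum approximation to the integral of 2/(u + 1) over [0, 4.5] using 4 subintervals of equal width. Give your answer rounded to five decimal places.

Δu = (4.5 − 0)/4 = 1.125.
Right endpoints: 1.125, 2.25, 3.375, 4.5.
f(1.125) = 16/17, f(2.25) = 8/13, f(3.375) = 16/35, f(4.5) = 4/11.
Sum = Δu · [f(1.125) + f(2.25) + f(3.375) + f(4.5)].
Sum ≈ 2.67451.

2.67451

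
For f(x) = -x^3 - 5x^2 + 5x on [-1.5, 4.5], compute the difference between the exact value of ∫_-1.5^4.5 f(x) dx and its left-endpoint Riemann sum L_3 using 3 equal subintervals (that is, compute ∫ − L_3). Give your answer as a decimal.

-116.5

Exact integral: ∫_-1.5^4.5 f(x) dx = -213.75.
L_3 = -97.25.
Error = -213.75 − (-97.25) = -116.5.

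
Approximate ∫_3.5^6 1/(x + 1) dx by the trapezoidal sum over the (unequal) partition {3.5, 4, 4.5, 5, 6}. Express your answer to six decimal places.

Subinterval widths: 0.5, 0.5, 0.5, 1.
f(3.5) = 2/9, f(4) = 0.2, f(4.5) = 2/11, f(5) = 1/6, f(6) = 1/7.
On each subinterval the trapezoid contributes (Δx_i/2)·[f(x_{i-1}) + f(x_i)].
Sum ≈ 0.442893.

0.442893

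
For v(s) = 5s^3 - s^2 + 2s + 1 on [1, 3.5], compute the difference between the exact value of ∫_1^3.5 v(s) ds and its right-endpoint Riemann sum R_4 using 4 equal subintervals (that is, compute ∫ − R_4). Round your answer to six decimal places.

-68.806966

Exact integral: ∫_1^3.5 v(s) ds ≈ 186.11979167.
R_4 ≈ 254.92675781.
Error ≈ 186.11979167 − 254.92675781 ≈ -68.806966.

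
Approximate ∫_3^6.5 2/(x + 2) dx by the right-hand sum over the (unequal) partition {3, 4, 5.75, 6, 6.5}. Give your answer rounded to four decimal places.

Subinterval widths: 1, 1.75, 0.25, 0.5.
Right endpoints: 4, 5.75, 6, 6.5.
f(4) = 1/3, f(5.75) = 8/31, f(6) = 0.25, f(6.5) = 4/17.
Sum = Σ Δx_i · f(x_i).
Sum ≈ 0.9651.

0.9651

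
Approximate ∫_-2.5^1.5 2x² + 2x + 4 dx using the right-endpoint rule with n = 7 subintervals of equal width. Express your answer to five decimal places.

Δx = (1.5 − (-2.5))/7 = 4/7.
Right endpoints: -27/14, -19/14, -11/14, -3/14, 5/14, 13/14, 1.5.
f(-27/14) = 743/98, f(-19/14) = 487/98, f(-11/14) = 359/98, f(-3/14) = 359/98, f(5/14) = 487/98, f(13/14) = 743/98, f(1.5) = 11.5.
Sum = Δx · [f(-27/14) + f(-19/14) + f(-11/14) + ...].
Sum ≈ 25.10204.

25.10204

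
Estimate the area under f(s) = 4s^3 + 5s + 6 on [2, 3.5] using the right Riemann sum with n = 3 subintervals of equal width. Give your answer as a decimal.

Δs = (3.5 − 2)/3 = 0.5.
Right endpoints: 2.5, 3, 3.5.
f(2.5) = 81, f(3) = 129, f(3.5) = 195.
Sum = Δs · [f(2.5) + f(3) + f(3.5)].
Sum = 202.5.

202.5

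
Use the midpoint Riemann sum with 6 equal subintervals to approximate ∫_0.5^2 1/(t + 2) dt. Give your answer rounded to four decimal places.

0.4698

Δt = (2 − 0.5)/6 = 0.25.
Midpoints: 0.625, 0.875, 1.125, 1.375, 1.625, 1.875.
f(0.625) = 8/21, f(0.875) = 8/23, f(1.125) = 0.32, f(1.375) = 8/27, f(1.625) = 8/29, f(1.875) = 8/31.
Sum = Δt · [f(0.625) + f(0.875) + f(1.125) + ...].
Sum ≈ 0.4698.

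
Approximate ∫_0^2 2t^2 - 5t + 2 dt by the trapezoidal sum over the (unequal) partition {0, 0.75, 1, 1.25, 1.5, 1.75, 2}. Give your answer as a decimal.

Subinterval widths: 0.75, 0.25, 0.25, 0.25, 0.25, 0.25.
f(0) = 2, f(0.75) = -0.625, f(1) = -1, f(1.25) = -1.125, f(1.5) = -1, f(1.75) = -0.625, f(2) = 0.
On each subinterval the trapezoid contributes (Δt_i/2)·[f(t_{i-1}) + f(t_i)].
Sum = -0.5.

-0.5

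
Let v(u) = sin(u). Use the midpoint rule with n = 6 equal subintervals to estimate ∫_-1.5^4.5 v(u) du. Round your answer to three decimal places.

Δu = (4.5 − (-1.5))/6 = 1.
Midpoints: -1, 0, 1, 2, 3, 4.
v(-1) ≈ -0.841, v(0) ≈ 0.000, v(1) ≈ 0.841, v(2) ≈ 0.909, v(3) ≈ 0.141, v(4) ≈ -0.757.
Sum = Δu · [v(-1) + v(0) + v(1) + ...].
Sum ≈ 0.294.

0.294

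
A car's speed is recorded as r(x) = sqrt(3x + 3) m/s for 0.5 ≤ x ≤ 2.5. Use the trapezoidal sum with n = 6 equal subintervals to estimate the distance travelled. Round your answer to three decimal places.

5.437

Δx = (2.5 − 0.5)/6 = 1/3.
r(0.5) ≈ 2.121, r(5/6) ≈ 2.345, r(7/6) ≈ 2.550, r(1.5) ≈ 2.739, r(11/6) ≈ 2.915, r(13/6) ≈ 3.082, r(2.5) ≈ 3.240.
T_6 = (Δx/2)·[r(x_0) + 2r(x_1) + ... + 2r(x_{5}) + r(x_6)].
Sum ≈ 5.437.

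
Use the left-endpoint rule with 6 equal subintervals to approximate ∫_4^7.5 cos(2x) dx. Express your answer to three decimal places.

Δx = (7.5 − 4)/6 = 7/12.
Left endpoints: 4, 55/12, 31/6, 5.75, 19/3, 83/12.
f(4) ≈ -0.146, f(55/12) ≈ -0.967, f(31/6) ≈ -0.615, f(5.75) ≈ 0.483, f(19/3) ≈ 0.995, f(83/12) ≈ 0.299.
Sum = Δx · [f(4) + f(55/12) + f(31/6) + ...].
Sum ≈ 0.029.

0.029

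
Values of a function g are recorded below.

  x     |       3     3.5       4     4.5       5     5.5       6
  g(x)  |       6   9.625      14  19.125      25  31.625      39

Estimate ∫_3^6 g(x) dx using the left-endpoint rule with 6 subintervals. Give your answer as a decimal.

52.6875

Δx = 0.5.
Sum = 0.5·[6 + 9.625 + 14 + 19.125 + 25 + 31.625] = 52.6875.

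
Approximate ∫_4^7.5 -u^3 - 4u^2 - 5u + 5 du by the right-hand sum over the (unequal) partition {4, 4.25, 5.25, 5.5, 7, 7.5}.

-1588.17578125

Subinterval widths: 0.25, 1, 0.25, 1.5, 0.5.
Right endpoints: 4.25, 5.25, 5.5, 7, 7.5.
f(4.25) = -165.265625, f(5.25) = -276.203125, f(5.5) = -309.875, f(7) = -569, f(7.5) = -679.375.
Sum = Σ Δu_i · f(u_i).
Sum = -1588.17578125.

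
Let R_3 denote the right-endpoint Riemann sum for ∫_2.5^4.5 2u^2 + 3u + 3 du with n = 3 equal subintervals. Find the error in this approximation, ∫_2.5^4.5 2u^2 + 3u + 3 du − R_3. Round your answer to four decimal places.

-11.6296

Exact integral: ∫_2.5^4.5 f(u) du ≈ 77.333333.
R_3 ≈ 88.962963.
Error ≈ 77.333333 − 88.962963 ≈ -11.6296.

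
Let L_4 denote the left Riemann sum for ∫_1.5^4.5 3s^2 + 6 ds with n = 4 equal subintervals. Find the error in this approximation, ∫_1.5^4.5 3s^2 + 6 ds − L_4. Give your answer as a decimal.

Exact integral: ∫_1.5^4.5 f(s) ds = 105.75.
L_4 = 86.34375.
Error = 105.75 − 86.34375 = 19.40625.

19.40625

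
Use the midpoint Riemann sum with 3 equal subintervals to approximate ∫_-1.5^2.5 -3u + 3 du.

Δu = (2.5 − (-1.5))/3 = 4/3.
Midpoints: -5/6, 0.5, 11/6.
f(-5/6) = 5.5, f(0.5) = 1.5, f(11/6) = -2.5.
Sum = Δu · [f(-5/6) + f(0.5) + f(11/6)].
Sum = 6.

6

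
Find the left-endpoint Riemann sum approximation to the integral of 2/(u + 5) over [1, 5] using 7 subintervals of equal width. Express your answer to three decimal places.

Δu = (5 − 1)/7 = 4/7.
Left endpoints: 1, 11/7, 15/7, 19/7, 23/7, 27/7, 31/7.
f(1) = 1/3, f(11/7) = 7/23, f(15/7) = 0.28, f(19/7) = 7/27, f(23/7) = 7/29, f(27/7) = 7/31, f(31/7) = 7/33.
Sum = Δu · [f(1) + f(11/7) + f(15/7) + ...].
Sum ≈ 1.061.

1.061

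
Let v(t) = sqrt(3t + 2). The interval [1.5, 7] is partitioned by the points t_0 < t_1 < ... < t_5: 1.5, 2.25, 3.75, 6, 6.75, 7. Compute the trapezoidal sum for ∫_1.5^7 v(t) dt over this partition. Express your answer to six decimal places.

Subinterval widths: 0.75, 1.5, 2.25, 0.75, 0.25.
v(1.5) ≈ 2.549510, v(2.25) ≈ 2.958040, v(3.75) ≈ 3.640055, v(6) ≈ 4.472136, v(6.75) ≈ 4.716991, v(7) ≈ 4.795832.
On each subinterval the trapezoid contributes (Δt_i/2)·[v(t_{i-1}) + v(t_i)].
Sum ≈ 20.775142.

20.775142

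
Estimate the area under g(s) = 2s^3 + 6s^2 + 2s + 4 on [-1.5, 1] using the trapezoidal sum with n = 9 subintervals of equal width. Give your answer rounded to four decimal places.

15.6134

Δs = (1 − (-1.5))/9 = 5/18.
g(-1.5) = 7.75, g(-11/9) = 5006/729, g(-17/18) = 16849/2916, g(-2/3) = 128/27, g(-7/18) = 11699/2916, g(-1/9) = 2806/729, g(1/6) = 487/108, g(4/9) = 4556/729, g(13/18) = 27199/2916, g(1) = 14.
T_9 = (Δs/2)·[g(s_0) + 2g(s_1) + ... + 2g(s_{8}) + g(s_9)].
Sum ≈ 15.6134.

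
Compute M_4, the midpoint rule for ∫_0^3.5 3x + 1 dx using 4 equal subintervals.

Δx = (3.5 − 0)/4 = 0.875.
Midpoints: 0.4375, 1.3125, 2.1875, 3.0625.
f(0.4375) = 2.3125, f(1.3125) = 4.9375, f(2.1875) = 7.5625, f(3.0625) = 10.1875.
Sum = Δx · [f(0.4375) + f(1.3125) + f(2.1875) + f(3.0625)].
Sum = 21.875.

21.875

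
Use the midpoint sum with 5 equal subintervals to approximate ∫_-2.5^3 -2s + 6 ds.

30.25

Δs = (3 − (-2.5))/5 = 1.1.
Midpoints: -1.95, -0.85, 0.25, 1.35, 2.45.
f(-1.95) = 9.9, f(-0.85) = 7.7, f(0.25) = 5.5, f(1.35) = 3.3, f(2.45) = 1.1.
Sum = Δs · [f(-1.95) + f(-0.85) + f(0.25) + f(1.35) + f(2.45)].
Sum = 30.25.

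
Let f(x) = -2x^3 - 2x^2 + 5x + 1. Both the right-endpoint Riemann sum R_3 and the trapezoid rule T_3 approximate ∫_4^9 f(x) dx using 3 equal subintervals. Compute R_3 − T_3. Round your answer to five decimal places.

-1195.83333

R_3 ≈ -4719.0740741.
T_3 ≈ -3523.2407407.
R_3 − T_3 ≈ -1195.83333.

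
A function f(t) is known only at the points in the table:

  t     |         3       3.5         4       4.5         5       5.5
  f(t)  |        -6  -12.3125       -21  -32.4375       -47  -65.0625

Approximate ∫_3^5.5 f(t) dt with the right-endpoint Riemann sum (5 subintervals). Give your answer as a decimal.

-88.90625

Δt = 0.5.
Sum = 0.5·[(-12.3125) + (-21) + (-32.4375) + (-47) + (-65.0625)] = -88.90625.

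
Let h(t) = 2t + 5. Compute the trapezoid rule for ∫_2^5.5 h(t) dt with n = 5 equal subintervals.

43.75

Δt = (5.5 − 2)/5 = 0.7.
h(2) = 9, h(2.7) = 10.4, h(3.4) = 11.8, h(4.1) = 13.2, h(4.8) = 14.6, h(5.5) = 16.
T_5 = (Δt/2)·[h(t_0) + 2h(t_1) + ... + 2h(t_{4}) + h(t_5)].
Sum = 43.75.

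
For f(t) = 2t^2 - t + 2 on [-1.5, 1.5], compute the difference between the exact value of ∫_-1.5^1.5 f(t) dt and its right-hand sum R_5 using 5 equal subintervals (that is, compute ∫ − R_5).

Exact integral: ∫_-1.5^1.5 f(t) dt = 10.5.
R_5 = 9.96.
Error = 10.5 − 9.96 = 0.54.

0.54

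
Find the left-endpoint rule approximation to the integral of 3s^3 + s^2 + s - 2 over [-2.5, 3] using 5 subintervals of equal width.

-35.2275

Δs = (3 − (-2.5))/5 = 1.1.
Left endpoints: -2.5, -1.4, -0.3, 0.8, 1.9.
f(-2.5) = -45.125, f(-1.4) = -9.672, f(-0.3) = -2.291, f(0.8) = 0.976, f(1.9) = 24.087.
Sum = Δs · [f(-2.5) + f(-1.4) + f(-0.3) + f(0.8) + f(1.9)].
Sum = -35.2275.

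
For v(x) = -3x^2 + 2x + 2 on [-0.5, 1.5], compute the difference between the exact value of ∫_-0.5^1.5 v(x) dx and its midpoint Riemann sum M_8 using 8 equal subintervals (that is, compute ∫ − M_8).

Exact integral: ∫_-0.5^1.5 v(x) dx = 2.5.
M_8 = 2.53125.
Error = 2.5 − 2.53125 = -0.03125.

-0.03125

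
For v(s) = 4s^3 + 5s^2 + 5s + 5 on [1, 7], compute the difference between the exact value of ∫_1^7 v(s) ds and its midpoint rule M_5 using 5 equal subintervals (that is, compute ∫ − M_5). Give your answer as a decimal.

Exact integral: ∫_1^7 v(s) ds = 3120.
M_5 = 3081.84.
Error = 3120 − 3081.84 = 38.16.

38.16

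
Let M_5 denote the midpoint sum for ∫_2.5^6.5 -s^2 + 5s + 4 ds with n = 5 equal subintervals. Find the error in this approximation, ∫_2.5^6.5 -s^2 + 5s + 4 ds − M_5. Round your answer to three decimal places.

-0.213

Exact integral: ∫_2.5^6.5 f(s) ds ≈ 19.66667.
M_5 = 19.88.
Error ≈ 19.66667 − 19.88 ≈ -0.213.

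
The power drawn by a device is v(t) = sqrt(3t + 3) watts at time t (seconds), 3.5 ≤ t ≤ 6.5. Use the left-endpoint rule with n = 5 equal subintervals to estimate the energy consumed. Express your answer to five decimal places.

12.37087

Δt = (6.5 − 3.5)/5 = 0.6.
Left endpoints: 3.5, 4.1, 4.7, 5.3, 5.9.
v(3.5) ≈ 3.67423, v(4.1) ≈ 3.91152, v(4.7) ≈ 4.13521, v(5.3) ≈ 4.34741, v(5.9) ≈ 4.54973.
Sum = Δt · [v(3.5) + v(4.1) + v(4.7) + v(5.3) + v(5.9)].
Sum ≈ 12.37087.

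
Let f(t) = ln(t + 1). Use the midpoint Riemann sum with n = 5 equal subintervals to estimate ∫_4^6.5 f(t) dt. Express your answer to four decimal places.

4.5653

Δt = (6.5 − 4)/5 = 0.5.
Midpoints: 4.25, 4.75, 5.25, 5.75, 6.25.
f(4.25) ≈ 1.6582, f(4.75) ≈ 1.7492, f(5.25) ≈ 1.8326, f(5.75) ≈ 1.9095, f(6.25) ≈ 1.9810.
Sum = Δt · [f(4.25) + f(4.75) + f(5.25) + f(5.75) + f(6.25)].
Sum ≈ 4.5653.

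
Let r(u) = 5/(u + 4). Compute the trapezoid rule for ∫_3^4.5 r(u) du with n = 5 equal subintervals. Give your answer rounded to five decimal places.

Δu = (4.5 − 3)/5 = 0.3.
r(3) = 5/7, r(3.3) = 50/73, r(3.6) = 25/38, r(3.9) = 50/79, r(4.2) = 25/41, r(4.5) = 10/17.
T_5 = (Δu/2)·[r(u_0) + 2r(u_1) + ... + 2r(u_{4}) + r(u_5)].
Sum ≈ 0.97103.

0.97103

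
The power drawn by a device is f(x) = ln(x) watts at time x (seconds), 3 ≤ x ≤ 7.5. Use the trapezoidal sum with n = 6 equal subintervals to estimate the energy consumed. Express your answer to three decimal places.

7.307

Δx = (7.5 − 3)/6 = 0.75.
f(3) ≈ 1.099, f(3.75) ≈ 1.322, f(4.5) ≈ 1.504, f(5.25) ≈ 1.658, f(6) ≈ 1.792, f(6.75) ≈ 1.910, f(7.5) ≈ 2.015.
T_6 = (Δx/2)·[f(x_0) + 2f(x_1) + ... + 2f(x_{5}) + f(x_6)].
Sum ≈ 7.307.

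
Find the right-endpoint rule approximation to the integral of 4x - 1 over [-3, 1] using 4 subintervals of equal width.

-12

Δx = (1 − (-3))/4 = 1.
Right endpoints: -2, -1, 0, 1.
f(-2) = -9, f(-1) = -5, f(0) = -1, f(1) = 3.
Sum = Δx · [f(-2) + f(-1) + f(0) + f(1)].
Sum = -12.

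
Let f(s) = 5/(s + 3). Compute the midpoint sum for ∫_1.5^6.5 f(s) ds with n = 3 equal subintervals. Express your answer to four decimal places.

3.7145

Δs = (6.5 − 1.5)/3 = 5/3.
Midpoints: 7/3, 4, 17/3.
f(7/3) = 0.9375, f(4) = 5/7, f(17/3) = 15/26.
Sum = Δs · [f(7/3) + f(4) + f(17/3)].
Sum ≈ 3.7145.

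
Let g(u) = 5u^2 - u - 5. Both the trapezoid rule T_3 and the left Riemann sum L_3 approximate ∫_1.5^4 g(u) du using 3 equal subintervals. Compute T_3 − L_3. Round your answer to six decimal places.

27.604167

T_3 ≈ 83.11342593.
L_3 ≈ 55.50925926.
T_3 − L_3 ≈ 27.604167.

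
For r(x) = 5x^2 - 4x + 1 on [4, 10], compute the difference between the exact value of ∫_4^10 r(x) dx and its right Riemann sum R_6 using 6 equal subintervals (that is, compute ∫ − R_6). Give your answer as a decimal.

-203

Exact integral: ∫_4^10 r(x) dx = 1398.
R_6 = 1601.
Error = 1398 − 1601 = -203.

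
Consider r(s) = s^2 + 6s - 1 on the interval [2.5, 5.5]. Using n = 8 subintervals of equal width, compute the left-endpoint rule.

Δs = (5.5 − 2.5)/8 = 0.375.
Left endpoints: 2.5, 2.875, 3.25, 3.625, 4, 4.375, 4.75, 5.125.
r(2.5) = 20.25, r(2.875) = 24.515625, r(3.25) = 29.0625, r(3.625) = 33.890625, r(4) = 39, r(4.375) = 44.390625, r(4.75) = 50.0625, r(5.125) = 56.015625.
Sum = Δs · [r(2.5) + r(2.875) + r(3.25) + ...].
Sum = 111.4453125.

111.4453125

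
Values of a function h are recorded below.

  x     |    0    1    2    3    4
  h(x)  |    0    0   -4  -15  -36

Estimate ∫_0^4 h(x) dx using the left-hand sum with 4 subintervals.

-19

Δx = 1.
Sum = 1·[0 + 0 + (-4) + (-15)] = -19.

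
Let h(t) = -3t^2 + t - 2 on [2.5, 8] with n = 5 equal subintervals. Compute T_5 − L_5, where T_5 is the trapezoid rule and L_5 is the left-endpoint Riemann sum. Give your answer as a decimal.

-92.2625

T_5 = -481.8275.
L_5 = -389.565.
T_5 − L_5 = -92.2625.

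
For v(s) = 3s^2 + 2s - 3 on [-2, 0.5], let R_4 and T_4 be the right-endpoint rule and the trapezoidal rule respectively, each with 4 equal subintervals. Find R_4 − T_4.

R_4 = -4.58984375.
T_4 = -2.63671875.
R_4 − T_4 = -1.953125.

-1.953125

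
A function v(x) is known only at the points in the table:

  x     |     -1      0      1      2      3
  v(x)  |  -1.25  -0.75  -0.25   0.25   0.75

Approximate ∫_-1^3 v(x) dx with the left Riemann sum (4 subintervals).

Δx = 1.
Sum = 1·[(-1.25) + (-0.75) + (-0.25) + 0.25] = -2.

-2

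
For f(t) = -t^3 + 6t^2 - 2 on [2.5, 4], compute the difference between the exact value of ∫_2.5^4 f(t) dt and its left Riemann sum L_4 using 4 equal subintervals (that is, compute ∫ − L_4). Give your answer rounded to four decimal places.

Exact integral: ∫_2.5^4 f(t) dt = 39.515625.
L_4 ≈ 37.485352.
Error ≈ 39.515625 − 37.485352 ≈ 2.0303.

2.0303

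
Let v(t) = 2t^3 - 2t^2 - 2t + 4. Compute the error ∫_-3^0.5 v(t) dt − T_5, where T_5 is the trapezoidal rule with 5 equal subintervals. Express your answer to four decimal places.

Exact integral: ∫_-3^0.5 v(t) dt ≈ -35.802083.
T_5 = -38.5175.
Error ≈ -35.802083 − (-38.5175) ≈ 2.7154.

2.7154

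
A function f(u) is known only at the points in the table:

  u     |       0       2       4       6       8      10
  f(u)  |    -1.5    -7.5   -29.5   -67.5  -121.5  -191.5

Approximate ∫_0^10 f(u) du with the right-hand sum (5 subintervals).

Δu = 2.
Sum = 2·[(-7.5) + (-29.5) + (-67.5) + (-121.5) + (-191.5)] = -835.

-835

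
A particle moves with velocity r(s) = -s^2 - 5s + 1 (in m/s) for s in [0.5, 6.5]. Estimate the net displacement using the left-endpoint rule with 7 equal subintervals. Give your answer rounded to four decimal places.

-160.3776

Δs = (6.5 − 0.5)/7 = 6/7.
Left endpoints: 0.5, 19/14, 31/14, 43/14, 55/14, 67/14, 79/14.
r(0.5) = -1.75, r(19/14) = -1495/196, r(31/14) = -2935/196, r(43/14) = -4663/196, r(55/14) = -6679/196, r(67/14) = -8983/196, r(79/14) = -11575/196.
Sum = Δs · [r(0.5) + r(19/14) + r(31/14) + ...].
Sum ≈ -160.3776.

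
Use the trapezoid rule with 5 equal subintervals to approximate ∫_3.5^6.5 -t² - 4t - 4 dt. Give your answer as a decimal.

-149.43

Δt = (6.5 − 3.5)/5 = 0.6.
f(3.5) = -30.25, f(4.1) = -37.21, f(4.7) = -44.89, f(5.3) = -53.29, f(5.9) = -62.41, f(6.5) = -72.25.
T_5 = (Δt/2)·[f(t_0) + 2f(t_1) + ... + 2f(t_{4}) + f(t_5)].
Sum = -149.43.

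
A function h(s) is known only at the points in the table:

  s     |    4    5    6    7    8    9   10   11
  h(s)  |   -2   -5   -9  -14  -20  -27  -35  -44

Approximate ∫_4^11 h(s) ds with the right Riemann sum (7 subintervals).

-154

Δs = 1.
Sum = 1·[(-5) + (-9) + (-14) + (-20) + (-27) + (-35) + (-44)] = -154.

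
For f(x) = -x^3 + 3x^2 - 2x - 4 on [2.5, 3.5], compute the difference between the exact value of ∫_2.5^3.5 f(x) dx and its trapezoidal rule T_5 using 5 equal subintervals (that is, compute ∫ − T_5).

0.04

Exact integral: ∫_2.5^3.5 f(x) dx = -10.5.
T_5 = -10.54.
Error = -10.5 − (-10.54) = 0.04.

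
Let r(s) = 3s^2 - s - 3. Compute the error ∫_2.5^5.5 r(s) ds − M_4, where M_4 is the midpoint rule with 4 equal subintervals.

0.421875

Exact integral: ∫_2.5^5.5 r(s) ds = 129.75.
M_4 = 129.328125.
Error = 129.75 − 129.328125 = 0.421875.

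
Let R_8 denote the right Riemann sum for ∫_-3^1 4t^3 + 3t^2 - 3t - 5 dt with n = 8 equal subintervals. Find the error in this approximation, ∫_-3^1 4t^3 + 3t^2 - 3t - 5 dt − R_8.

Exact integral: ∫_-3^1 f(t) dt = -60.
R_8 = -42.5.
Error = -60 − (-42.5) = -17.5.

-17.5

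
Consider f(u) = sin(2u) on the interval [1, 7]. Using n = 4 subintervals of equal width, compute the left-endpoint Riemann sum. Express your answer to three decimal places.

-0.090

Δu = (7 − 1)/4 = 1.5.
Left endpoints: 1, 2.5, 4, 5.5.
f(1) ≈ 0.909, f(2.5) ≈ -0.959, f(4) ≈ 0.989, f(5.5) ≈ -1.000.
Sum = Δu · [f(1) + f(2.5) + f(4) + f(5.5)].
Sum ≈ -0.090.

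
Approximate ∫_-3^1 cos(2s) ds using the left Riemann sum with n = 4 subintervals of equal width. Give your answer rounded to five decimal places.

Δs = (1 − (-3))/4 = 1.
Left endpoints: -3, -2, -1, 0.
f(-3) ≈ 0.96017, f(-2) ≈ -0.65364, f(-1) ≈ -0.41615, f(0) ≈ 1.00000.
Sum = Δs · [f(-3) + f(-2) + f(-1) + f(0)].
Sum ≈ 0.89038.

0.89038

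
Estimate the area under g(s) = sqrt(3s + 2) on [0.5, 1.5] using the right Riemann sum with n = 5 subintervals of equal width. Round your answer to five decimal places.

2.29469

Δs = (1.5 − 0.5)/5 = 0.2.
Right endpoints: 0.7, 0.9, 1.1, 1.3, 1.5.
g(0.7) ≈ 2.02485, g(0.9) ≈ 2.16795, g(1.1) ≈ 2.30217, g(1.3) ≈ 2.42899, g(1.5) ≈ 2.54951.
Sum = Δs · [g(0.7) + g(0.9) + g(1.1) + g(1.3) + g(1.5)].
Sum ≈ 2.29469.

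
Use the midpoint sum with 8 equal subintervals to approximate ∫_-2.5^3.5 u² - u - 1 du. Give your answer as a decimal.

10.21875

Δu = (3.5 − (-2.5))/8 = 0.75.
Midpoints: -2.125, -1.375, -0.625, 0.125, 0.875, 1.625, 2.375, 3.125.
f(-2.125) = 5.640625, f(-1.375) = 2.265625, f(-0.625) = 0.015625, f(0.125) = -1.109375, f(0.875) = -1.109375, f(1.625) = 0.015625, f(2.375) = 2.265625, f(3.125) = 5.640625.
Sum = Δu · [f(-2.125) + f(-1.375) + f(-0.625) + ...].
Sum = 10.21875.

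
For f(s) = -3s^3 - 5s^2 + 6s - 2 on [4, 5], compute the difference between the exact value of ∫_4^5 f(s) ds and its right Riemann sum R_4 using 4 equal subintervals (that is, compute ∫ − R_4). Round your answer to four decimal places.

28.2240

Exact integral: ∫_4^5 f(s) ds ≈ -353.416667.
R_4 = -381.640625.
Error ≈ -353.416667 − (-381.640625) ≈ 28.2240.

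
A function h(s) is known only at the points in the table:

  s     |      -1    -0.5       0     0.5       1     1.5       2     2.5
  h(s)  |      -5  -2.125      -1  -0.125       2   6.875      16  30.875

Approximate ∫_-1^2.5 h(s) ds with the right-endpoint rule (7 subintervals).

26.25

Δs = 0.5.
Sum = 0.5·[(-2.125) + (-1) + (-0.125) + 2 + 6.875 + 16 + 30.875] = 26.25.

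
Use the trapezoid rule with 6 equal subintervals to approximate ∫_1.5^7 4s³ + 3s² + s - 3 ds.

Δs = (7 − 1.5)/6 = 11/12.
f(1.5) = 18.75, f(29/12) = 15853/216, f(10/3) = 4909/27, f(4.25) = 362.5, f(31/6) = 68465/108, f(73/12) = 219155/216, f(7) = 1523.
T_6 = (Δs/2)·[f(s_0) + 2f(s_1) + ... + 2f(s_{5}) + f(s_6)].
Sum = 2784.03125.

2784.03125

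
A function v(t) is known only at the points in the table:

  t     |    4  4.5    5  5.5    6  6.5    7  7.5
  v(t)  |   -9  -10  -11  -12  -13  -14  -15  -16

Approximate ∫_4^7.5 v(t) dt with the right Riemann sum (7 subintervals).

Δt = 0.5.
Sum = 0.5·[(-10) + (-11) + (-12) + (-13) + (-14) + (-15) + (-16)] = -45.5.

-45.5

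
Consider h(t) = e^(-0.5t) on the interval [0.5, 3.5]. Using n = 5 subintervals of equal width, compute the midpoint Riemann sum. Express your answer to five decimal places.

Δt = (3.5 − 0.5)/5 = 0.6.
Midpoints: 0.8, 1.4, 2, 2.6, 3.2.
h(0.8) ≈ 0.67032, h(1.4) ≈ 0.49659, h(2) ≈ 0.36788, h(2.6) ≈ 0.27253, h(3.2) ≈ 0.20190.
Sum = Δt · [h(0.8) + h(1.4) + h(2) + h(2.6) + h(3.2)].
Sum ≈ 1.20553.

1.20553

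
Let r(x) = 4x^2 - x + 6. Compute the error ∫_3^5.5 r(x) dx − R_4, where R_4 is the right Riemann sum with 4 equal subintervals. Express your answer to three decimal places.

-26.432

Exact integral: ∫_3^5.5 r(x) dx ≈ 190.20833.
R_4 = 216.640625.
Error ≈ 190.20833 − 216.640625 ≈ -26.432.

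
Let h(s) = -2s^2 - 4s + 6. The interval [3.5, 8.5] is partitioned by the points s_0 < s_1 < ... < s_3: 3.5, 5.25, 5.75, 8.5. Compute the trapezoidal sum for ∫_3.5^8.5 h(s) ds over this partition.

-479.59375

Subinterval widths: 1.75, 0.5, 2.75.
h(3.5) = -32.5, h(5.25) = -70.125, h(5.75) = -83.125, h(8.5) = -172.5.
On each subinterval the trapezoid contributes (Δs_i/2)·[h(s_{i-1}) + h(s_i)].
Sum = -479.59375.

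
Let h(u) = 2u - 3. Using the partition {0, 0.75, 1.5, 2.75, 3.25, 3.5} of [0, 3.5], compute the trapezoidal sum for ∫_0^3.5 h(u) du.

1.75

Subinterval widths: 0.75, 0.75, 1.25, 0.5, 0.25.
h(0) = -3, h(0.75) = -1.5, h(1.5) = 0, h(2.75) = 2.5, h(3.25) = 3.5, h(3.5) = 4.
On each subinterval the trapezoid contributes (Δu_i/2)·[h(u_{i-1}) + h(u_i)].
Sum = 1.75.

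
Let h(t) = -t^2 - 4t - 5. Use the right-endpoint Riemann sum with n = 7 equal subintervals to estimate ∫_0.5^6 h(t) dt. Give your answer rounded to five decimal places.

Δt = (6 − 0.5)/7 = 11/14.
Right endpoints: 9/7, 29/14, 20/7, 51/14, 31/7, 73/14, 6.
h(9/7) = -578/49, h(29/14) = -3445/196, h(20/7) = -1205/49, h(51/14) = -6437/196, h(31/7) = -2074/49, h(73/14) = -10397/196, h(6) = -65.
Sum = Δt · [h(9/7) + h(29/14) + h(20/7) + ...].
Sum ≈ -194.21173.

-194.21173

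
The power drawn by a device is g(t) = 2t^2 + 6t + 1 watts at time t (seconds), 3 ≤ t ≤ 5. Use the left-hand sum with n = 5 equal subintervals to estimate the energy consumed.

Δt = (5 − 3)/5 = 0.4.
Left endpoints: 3, 3.4, 3.8, 4.2, 4.6.
g(3) = 37, g(3.4) = 44.52, g(3.8) = 52.68, g(4.2) = 61.48, g(4.6) = 70.92.
Sum = Δt · [g(3) + g(3.4) + g(3.8) + g(4.2) + g(4.6)].
Sum = 106.64.

106.64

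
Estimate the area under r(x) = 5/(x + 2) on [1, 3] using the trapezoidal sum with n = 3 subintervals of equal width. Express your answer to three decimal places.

2.567

Δx = (3 − 1)/3 = 2/3.
r(1) = 5/3, r(5/3) = 15/11, r(7/3) = 15/13, r(3) = 1.
T_3 = (Δx/2)·[r(x_0) + 2r(x_1) + 2r(x_2) + r(x_3)].
Sum ≈ 2.567.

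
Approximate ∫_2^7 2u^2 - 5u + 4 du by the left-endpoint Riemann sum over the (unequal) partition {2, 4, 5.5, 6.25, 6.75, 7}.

96.53125

Subinterval widths: 2, 1.5, 0.75, 0.5, 0.25.
Left endpoints: 2, 4, 5.5, 6.25, 6.75.
f(2) = 2, f(4) = 16, f(5.5) = 37, f(6.25) = 50.875, f(6.75) = 61.375.
Sum = Σ Δu_i · f(u_i).
Sum = 96.53125.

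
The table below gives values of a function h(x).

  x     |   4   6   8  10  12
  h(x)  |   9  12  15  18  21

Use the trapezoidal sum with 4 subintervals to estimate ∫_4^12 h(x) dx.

120

Δx = 2.
T_4 = (2/2)·[9 + 2·12 + 2·15 + 2·18 + 21] = 120.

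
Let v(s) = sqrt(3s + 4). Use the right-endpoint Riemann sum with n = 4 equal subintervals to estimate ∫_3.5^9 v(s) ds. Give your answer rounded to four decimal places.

Δs = (9 − 3.5)/4 = 1.375.
Right endpoints: 4.875, 6.25, 7.625, 9.
v(4.875) ≈ 4.3157, v(6.25) ≈ 4.7697, v(7.625) ≈ 5.1841, v(9) ≈ 5.5678.
Sum = Δs · [v(4.875) + v(6.25) + v(7.625) + v(9)].
Sum ≈ 27.2762.

27.2762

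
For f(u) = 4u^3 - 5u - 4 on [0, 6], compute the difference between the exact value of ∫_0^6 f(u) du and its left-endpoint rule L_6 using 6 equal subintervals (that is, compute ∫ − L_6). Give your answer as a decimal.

381

Exact integral: ∫_0^6 f(u) du = 1182.
L_6 = 801.
Error = 1182 − 801 = 381.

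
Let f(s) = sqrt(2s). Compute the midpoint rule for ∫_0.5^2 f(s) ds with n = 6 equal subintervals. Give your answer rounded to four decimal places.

Δs = (2 − 0.5)/6 = 0.25.
Midpoints: 0.625, 0.875, 1.125, 1.375, 1.625, 1.875.
f(0.625) ≈ 1.1180, f(0.875) ≈ 1.3229, f(1.125) ≈ 1.5000, f(1.375) ≈ 1.6583, f(1.625) ≈ 1.8028, f(1.875) ≈ 1.9365.
Sum = Δs · [f(0.625) + f(0.875) + f(1.125) + ...].
Sum ≈ 2.3346.

2.3346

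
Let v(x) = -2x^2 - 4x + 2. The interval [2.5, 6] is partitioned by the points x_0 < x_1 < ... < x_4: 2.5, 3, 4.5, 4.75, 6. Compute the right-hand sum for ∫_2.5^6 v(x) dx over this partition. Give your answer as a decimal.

Subinterval widths: 0.5, 1.5, 0.25, 1.25.
Right endpoints: 3, 4.5, 4.75, 6.
v(3) = -28, v(4.5) = -56.5, v(4.75) = -62.125, v(6) = -94.
Sum = Σ Δx_i · v(x_i).
Sum = -231.78125.

-231.78125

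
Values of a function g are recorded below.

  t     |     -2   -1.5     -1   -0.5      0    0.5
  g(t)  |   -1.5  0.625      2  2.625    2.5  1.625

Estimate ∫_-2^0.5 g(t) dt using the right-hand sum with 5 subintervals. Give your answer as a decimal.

Δt = 0.5.
Sum = 0.5·[0.625 + 2 + 2.625 + 2.5 + 1.625] = 4.6875.

4.6875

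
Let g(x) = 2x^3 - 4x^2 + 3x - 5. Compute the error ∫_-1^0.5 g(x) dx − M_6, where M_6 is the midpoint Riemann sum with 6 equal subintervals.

-0.04296875

Exact integral: ∫_-1^0.5 g(x) dx = -10.59375.
M_6 = -10.55078125.
Error = -10.59375 − (-10.55078125) = -0.04296875.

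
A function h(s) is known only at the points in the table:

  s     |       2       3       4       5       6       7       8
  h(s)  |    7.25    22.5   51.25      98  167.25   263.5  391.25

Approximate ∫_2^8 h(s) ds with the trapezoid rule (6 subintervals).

Δs = 1.
T_6 = (1/2)·[7.25 + 2·22.5 + 2·51.25 + 2·98 + 2·167.25 + 2·263.5 + 391.25] = 801.75.

801.75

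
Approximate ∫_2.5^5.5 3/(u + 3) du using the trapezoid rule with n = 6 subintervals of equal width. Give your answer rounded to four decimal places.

1.3072

Δu = (5.5 − 2.5)/6 = 0.5.
f(2.5) = 6/11, f(3) = 0.5, f(3.5) = 6/13, f(4) = 3/7, f(4.5) = 0.4, f(5) = 0.375, f(5.5) = 6/17.
T_6 = (Δu/2)·[f(u_0) + 2f(u_1) + ... + 2f(u_{5}) + f(u_6)].
Sum ≈ 1.3072.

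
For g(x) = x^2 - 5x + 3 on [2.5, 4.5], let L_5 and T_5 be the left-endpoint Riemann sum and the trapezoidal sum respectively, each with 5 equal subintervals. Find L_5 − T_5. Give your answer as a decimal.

-0.8

L_5 = -4.58.
T_5 = -3.78.
L_5 − T_5 = -0.8.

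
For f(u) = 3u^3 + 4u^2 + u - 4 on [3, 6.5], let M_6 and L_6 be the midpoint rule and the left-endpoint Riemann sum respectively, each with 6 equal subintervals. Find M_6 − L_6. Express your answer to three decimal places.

242.565

M_6 ≈ 1606.19871.
L_6 ≈ 1363.63383.
M_6 − L_6 ≈ 242.565.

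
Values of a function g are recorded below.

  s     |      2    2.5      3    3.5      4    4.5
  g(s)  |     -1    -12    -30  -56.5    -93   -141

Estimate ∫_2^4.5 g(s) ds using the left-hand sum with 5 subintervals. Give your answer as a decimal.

-96.25

Δs = 0.5.
Sum = 0.5·[(-1) + (-12) + (-30) + (-56.5) + (-93)] = -96.25.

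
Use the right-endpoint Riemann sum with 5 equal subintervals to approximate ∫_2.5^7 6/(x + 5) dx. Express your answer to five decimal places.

2.68940

Δx = (7 − 2.5)/5 = 0.9.
Right endpoints: 3.4, 4.3, 5.2, 6.1, 7.
f(3.4) = 5/7, f(4.3) = 20/31, f(5.2) = 10/17, f(6.1) = 20/37, f(7) = 0.5.
Sum = Δx · [f(3.4) + f(4.3) + f(5.2) + f(6.1) + f(7)].
Sum ≈ 2.68940.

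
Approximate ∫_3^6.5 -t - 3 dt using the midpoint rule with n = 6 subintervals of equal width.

-27.125

Δt = (6.5 − 3)/6 = 7/12.
Midpoints: 79/24, 3.875, 107/24, 121/24, 5.625, 149/24.
f(79/24) = -151/24, f(3.875) = -6.875, f(107/24) = -179/24, f(121/24) = -193/24, f(5.625) = -8.625, f(149/24) = -221/24.
Sum = Δt · [f(79/24) + f(3.875) + f(107/24) + ...].
Sum = -27.125.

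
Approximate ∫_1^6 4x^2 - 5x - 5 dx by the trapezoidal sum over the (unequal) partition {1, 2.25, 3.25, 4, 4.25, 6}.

Subinterval widths: 1.25, 1, 0.75, 0.25, 1.75.
f(1) = -6, f(2.25) = 4, f(3.25) = 21, f(4) = 39, f(4.25) = 46, f(6) = 109.
On each subinterval the trapezoid contributes (Δx_i/2)·[f(x_{i-1}) + f(x_i)].
Sum = 180.

180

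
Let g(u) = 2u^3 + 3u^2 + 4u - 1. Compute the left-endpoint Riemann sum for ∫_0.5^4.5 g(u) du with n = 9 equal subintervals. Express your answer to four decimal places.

277.0370

Δu = (4.5 − 0.5)/9 = 4/9.
Left endpoints: 0.5, 17/18, 25/18, 11/6, 41/18, 49/18, 19/6, 65/18, 73/18.
g(0.5) = 2, g(17/18) = 5204/729, g(25/18) = 11446/729, g(11/6) = 776/27, g(41/18) = 34490/729, g(49/18) = 52828/729, g(19/6) = 2842/27, g(65/18) = 106976/729, g(73/18) = 144322/729.
Sum = Δu · [g(0.5) + g(17/18) + g(25/18) + ...].
Sum ≈ 277.0370.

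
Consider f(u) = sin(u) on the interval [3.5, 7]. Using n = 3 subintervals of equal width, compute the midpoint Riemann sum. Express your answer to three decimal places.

Δu = (7 − 3.5)/3 = 7/6.
Midpoints: 49/12, 5.25, 77/12.
f(49/12) ≈ -0.809, f(5.25) ≈ -0.859, f(77/12) ≈ 0.133.
Sum = Δu · [f(49/12) + f(5.25) + f(77/12)].
Sum ≈ -1.790.

-1.790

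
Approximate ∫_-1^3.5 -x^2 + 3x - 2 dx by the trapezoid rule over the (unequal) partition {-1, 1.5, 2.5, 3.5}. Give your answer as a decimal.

-9.6875

Subinterval widths: 2.5, 1, 1.
f(-1) = -6, f(1.5) = 0.25, f(2.5) = -0.75, f(3.5) = -3.75.
On each subinterval the trapezoid contributes (Δx_i/2)·[f(x_{i-1}) + f(x_i)].
Sum = -9.6875.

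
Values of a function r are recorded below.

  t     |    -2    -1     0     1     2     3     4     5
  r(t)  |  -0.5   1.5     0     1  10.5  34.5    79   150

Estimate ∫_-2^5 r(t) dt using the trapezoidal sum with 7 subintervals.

Δt = 1.
T_7 = (1/2)·[(-0.5) + 2·1.5 + 2·0 + 2·1 + 2·10.5 + 2·34.5 + 2·79 + 150] = 201.25.

201.25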